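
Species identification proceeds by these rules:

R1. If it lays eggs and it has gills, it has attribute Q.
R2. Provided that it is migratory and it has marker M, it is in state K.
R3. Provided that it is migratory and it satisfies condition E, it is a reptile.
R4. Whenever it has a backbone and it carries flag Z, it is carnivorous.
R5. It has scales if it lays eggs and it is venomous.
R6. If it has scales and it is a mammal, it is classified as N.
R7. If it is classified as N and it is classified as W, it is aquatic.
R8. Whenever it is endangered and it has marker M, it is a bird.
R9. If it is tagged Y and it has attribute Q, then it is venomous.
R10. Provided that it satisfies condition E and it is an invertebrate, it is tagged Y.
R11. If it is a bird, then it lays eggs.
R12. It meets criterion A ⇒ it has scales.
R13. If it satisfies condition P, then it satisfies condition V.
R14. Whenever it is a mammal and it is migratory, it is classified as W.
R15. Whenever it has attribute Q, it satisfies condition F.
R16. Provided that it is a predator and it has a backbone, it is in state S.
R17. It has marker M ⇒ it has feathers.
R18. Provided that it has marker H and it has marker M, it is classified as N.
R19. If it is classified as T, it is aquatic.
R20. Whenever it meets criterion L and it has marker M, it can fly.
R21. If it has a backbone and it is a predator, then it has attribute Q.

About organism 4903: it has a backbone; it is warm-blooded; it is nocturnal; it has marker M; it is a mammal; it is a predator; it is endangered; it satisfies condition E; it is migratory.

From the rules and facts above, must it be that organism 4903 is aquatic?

Forward chaining from the given facts derives: is in state K, is a reptile, is a bird, lays eggs, is classified as W, is in state S, has feathers, has attribute Q, satisfies condition F.
Rules concluding "it is aquatic": R7 needs "it is classified as N"; R19 needs "it is classified as T" — none of these are established.

No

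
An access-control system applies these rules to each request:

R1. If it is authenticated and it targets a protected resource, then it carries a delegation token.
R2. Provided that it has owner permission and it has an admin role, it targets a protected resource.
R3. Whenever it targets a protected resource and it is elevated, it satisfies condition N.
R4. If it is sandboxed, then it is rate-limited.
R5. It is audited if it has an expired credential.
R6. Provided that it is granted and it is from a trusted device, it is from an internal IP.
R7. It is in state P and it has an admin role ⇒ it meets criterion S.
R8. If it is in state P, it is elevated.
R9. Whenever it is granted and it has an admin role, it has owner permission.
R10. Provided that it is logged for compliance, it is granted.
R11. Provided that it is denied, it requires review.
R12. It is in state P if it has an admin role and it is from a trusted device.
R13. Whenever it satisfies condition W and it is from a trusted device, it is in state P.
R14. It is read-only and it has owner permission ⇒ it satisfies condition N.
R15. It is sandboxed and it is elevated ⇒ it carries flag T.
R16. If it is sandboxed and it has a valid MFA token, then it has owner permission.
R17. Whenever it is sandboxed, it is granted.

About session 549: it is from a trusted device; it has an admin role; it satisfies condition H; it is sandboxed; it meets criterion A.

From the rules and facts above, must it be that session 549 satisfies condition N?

By R12 (it has an admin role, it is from a trusted device): it is in state P.
By R17 (it is sandboxed): it is granted.
By R8 (it is in state P): it is elevated.
By R9 (it is granted, it has an admin role): it has owner permission.
By R2 (it has owner permission, it has an admin role): it targets a protected resource.
By R3 (it targets a protected resource, it is elevated): it satisfies condition N.

Yes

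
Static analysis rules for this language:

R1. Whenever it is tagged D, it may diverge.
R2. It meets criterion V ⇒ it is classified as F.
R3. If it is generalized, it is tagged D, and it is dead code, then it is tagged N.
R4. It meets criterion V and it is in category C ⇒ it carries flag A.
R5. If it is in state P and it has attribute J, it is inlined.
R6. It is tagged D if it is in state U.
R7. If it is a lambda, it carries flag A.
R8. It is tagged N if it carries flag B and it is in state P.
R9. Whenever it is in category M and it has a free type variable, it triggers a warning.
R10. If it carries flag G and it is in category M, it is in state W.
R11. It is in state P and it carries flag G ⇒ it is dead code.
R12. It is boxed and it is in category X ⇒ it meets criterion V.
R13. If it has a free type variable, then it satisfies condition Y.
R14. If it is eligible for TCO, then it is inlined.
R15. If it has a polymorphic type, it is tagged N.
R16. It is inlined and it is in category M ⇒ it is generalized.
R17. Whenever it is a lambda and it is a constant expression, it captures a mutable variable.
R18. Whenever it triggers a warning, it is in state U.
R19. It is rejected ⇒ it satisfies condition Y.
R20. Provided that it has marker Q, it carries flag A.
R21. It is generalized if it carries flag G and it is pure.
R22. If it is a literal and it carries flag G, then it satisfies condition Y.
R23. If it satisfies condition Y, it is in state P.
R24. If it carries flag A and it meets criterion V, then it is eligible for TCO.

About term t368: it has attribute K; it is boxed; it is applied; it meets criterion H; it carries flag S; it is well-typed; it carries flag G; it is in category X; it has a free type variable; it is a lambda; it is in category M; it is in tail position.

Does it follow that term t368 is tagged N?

Yes

By R7 (it is a lambda): it carries flag A.
By R9 (it is in category M, it has a free type variable): it triggers a warning.
By R12 (it is boxed, it is in category X): it meets criterion V.
By R13 (it has a free type variable): it satisfies condition Y.
By R18 (it triggers a warning): it is in state U.
By R23 (it satisfies condition Y): it is in state P.
By R24 (it carries flag A, it meets criterion V): it is eligible for TCO.
By R6 (it is in state U): it is tagged D.
By R11 (it is in state P, it carries flag G): it is dead code.
By R14 (it is eligible for TCO): it is inlined.
By R16 (it is inlined, it is in category M): it is generalized.
By R3 (it is generalized, it is tagged D, it is dead code): it is tagged N.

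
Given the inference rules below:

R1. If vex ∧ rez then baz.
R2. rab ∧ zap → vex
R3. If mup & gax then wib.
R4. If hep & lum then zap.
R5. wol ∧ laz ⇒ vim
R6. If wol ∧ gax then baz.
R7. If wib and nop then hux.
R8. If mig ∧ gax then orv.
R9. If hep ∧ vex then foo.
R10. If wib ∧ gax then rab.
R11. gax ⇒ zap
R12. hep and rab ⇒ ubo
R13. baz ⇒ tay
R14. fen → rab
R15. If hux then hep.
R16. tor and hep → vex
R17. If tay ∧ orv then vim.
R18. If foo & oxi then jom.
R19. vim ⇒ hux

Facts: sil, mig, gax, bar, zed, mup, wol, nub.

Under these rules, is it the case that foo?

Yes

wib  (by R3: mup, gax)
baz  (by R6: wol, gax)
orv  (by R8: mig, gax)
rab  (by R10: wib, gax)
zap  (by R11: gax)
tay  (by R13: baz)
vim  (by R17: tay, orv)
hux  (by R19: vim)
vex  (by R2: rab, zap)
hep  (by R15: hux)
foo  (by R9: hep, vex)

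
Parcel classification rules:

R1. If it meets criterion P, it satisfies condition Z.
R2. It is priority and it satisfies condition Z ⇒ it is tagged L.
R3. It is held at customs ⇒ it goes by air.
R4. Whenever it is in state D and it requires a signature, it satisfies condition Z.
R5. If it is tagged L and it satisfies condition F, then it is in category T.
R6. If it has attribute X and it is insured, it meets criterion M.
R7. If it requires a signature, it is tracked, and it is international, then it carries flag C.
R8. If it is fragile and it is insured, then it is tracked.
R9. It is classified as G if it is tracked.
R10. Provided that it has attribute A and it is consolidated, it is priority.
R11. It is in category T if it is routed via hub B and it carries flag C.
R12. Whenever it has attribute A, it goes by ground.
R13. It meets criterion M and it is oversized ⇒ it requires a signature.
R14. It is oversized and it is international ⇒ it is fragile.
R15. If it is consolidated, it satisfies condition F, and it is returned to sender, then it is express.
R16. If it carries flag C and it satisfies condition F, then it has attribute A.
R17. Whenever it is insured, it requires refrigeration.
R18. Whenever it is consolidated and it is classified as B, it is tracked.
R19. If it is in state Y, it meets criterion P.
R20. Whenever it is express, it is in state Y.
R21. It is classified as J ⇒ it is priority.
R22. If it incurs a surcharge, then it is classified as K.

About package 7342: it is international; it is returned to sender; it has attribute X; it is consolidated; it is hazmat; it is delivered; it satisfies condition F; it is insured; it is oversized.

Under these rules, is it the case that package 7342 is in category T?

By R6 (it has attribute X, it is insured): it meets criterion M.
By R13 (it meets criterion M, it is oversized): it requires a signature.
By R14 (it is oversized, it is international): it is fragile.
By R15 (it is consolidated, it satisfies condition F, it is returned to sender): it is express.
By R20 (it is express): it is in state Y.
By R8 (it is fragile, it is insured): it is tracked.
By R19 (it is in state Y): it meets criterion P.
By R1 (it meets criterion P): it satisfies condition Z.
By R7 (it requires a signature, it is tracked, it is international): it carries flag C.
By R16 (it carries flag C, it satisfies condition F): it has attribute A.
By R10 (it has attribute A, it is consolidated): it is priority.
By R2 (it is priority, it satisfies condition Z): it is tagged L.
By R5 (it is tagged L, it satisfies condition F): it is in category T.

Yes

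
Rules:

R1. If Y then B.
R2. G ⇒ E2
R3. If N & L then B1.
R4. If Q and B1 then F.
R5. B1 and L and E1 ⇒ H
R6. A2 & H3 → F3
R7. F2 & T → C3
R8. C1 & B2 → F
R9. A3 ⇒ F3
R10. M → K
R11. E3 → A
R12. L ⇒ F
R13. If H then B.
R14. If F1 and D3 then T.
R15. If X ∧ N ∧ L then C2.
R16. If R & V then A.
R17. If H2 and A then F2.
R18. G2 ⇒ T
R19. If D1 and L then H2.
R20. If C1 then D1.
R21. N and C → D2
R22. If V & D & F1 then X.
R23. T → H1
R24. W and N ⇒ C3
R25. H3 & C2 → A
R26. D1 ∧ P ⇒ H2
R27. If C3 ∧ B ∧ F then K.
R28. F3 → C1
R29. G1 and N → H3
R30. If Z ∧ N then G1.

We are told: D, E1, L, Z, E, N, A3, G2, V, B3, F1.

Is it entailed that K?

B1  (by R3: N, L)
H  (by R5: B1, L, E1)
F3  (by R9: A3)
F  (by R12: L)
B  (by R13: H)
T  (by R18: G2)
X  (by R22: V, D, F1)
C1  (by R28: F3)
G1  (by R30: Z, N)
C2  (by R15: X, N, L)
D1  (by R20: C1)
H3  (by R29: G1, N)
H2  (by R19: D1, L)
A  (by R25: H3, C2)
F2  (by R17: H2, A)
C3  (by R7: F2, T)
K  (by R27: C3, B, F)

Yes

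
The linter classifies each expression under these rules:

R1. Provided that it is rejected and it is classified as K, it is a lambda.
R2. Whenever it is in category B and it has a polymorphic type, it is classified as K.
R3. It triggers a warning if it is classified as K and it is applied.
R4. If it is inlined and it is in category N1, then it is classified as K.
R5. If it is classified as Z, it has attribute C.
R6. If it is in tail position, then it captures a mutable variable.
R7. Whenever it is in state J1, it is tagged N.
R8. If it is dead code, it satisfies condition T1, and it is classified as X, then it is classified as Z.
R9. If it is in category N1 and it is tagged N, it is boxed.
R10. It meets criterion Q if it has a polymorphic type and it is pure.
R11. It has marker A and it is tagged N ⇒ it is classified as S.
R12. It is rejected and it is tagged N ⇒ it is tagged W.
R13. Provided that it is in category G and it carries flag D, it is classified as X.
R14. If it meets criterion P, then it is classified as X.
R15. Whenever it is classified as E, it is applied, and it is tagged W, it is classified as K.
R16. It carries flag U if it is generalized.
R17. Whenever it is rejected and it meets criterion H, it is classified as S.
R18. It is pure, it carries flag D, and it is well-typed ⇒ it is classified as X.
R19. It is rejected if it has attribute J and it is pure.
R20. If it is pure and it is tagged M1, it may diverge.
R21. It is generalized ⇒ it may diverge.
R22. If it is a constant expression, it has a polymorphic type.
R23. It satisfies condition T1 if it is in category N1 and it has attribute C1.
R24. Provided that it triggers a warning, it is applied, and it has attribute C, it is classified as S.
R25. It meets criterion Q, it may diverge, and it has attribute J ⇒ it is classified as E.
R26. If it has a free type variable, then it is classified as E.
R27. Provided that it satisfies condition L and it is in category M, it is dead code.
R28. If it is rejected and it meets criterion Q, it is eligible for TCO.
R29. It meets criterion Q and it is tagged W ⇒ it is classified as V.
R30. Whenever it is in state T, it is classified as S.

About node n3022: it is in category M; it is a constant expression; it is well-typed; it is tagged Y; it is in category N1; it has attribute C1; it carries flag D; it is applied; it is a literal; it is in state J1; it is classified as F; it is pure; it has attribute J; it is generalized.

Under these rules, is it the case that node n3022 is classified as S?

Forward chaining from the given facts derives: is tagged N, is boxed, carries flag U, is classified as X, is rejected, may diverge, has a polymorphic type, satisfies condition T1, meets criterion Q, is tagged W, is classified as E, is eligible for TCO, is classified as V, is classified as K, is a lambda, triggers a warning.
Rules concluding "it is classified as S": R11 needs "it has marker A"; R17 needs "it meets criterion H"; R24 needs "it has attribute C"; R30 needs "it is in state T" — none of these are established.

No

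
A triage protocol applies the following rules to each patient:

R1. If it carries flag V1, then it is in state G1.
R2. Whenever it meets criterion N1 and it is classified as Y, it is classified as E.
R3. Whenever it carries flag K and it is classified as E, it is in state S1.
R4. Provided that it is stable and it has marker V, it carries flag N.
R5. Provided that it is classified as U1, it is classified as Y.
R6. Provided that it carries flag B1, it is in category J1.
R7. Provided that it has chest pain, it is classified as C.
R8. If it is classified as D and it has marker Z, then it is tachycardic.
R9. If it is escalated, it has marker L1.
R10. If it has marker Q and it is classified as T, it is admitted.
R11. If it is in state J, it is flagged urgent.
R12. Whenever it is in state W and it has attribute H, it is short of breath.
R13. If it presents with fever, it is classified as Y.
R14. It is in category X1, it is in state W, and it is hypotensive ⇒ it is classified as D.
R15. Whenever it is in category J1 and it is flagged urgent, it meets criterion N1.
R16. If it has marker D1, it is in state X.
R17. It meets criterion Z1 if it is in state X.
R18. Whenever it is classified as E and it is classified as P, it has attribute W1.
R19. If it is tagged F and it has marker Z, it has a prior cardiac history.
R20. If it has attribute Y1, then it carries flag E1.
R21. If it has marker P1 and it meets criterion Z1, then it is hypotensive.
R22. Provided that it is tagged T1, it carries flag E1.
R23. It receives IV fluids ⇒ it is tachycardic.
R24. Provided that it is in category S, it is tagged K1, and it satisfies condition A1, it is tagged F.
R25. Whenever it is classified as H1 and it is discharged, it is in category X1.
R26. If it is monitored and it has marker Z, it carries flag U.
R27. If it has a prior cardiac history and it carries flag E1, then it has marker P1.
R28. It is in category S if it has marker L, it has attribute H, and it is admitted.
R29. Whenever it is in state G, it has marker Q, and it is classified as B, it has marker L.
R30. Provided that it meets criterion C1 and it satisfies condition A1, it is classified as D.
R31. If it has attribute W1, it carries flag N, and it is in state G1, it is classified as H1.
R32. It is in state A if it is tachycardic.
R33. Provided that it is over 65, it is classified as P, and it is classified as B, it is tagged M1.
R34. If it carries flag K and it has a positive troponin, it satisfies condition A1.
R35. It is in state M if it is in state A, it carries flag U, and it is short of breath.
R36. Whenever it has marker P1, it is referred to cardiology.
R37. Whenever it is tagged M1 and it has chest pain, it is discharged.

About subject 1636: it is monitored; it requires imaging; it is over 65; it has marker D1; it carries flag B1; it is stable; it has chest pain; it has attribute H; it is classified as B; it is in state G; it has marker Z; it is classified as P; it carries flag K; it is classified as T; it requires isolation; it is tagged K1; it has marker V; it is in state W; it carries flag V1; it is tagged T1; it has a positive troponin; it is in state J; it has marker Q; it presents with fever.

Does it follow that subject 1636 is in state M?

Yes

By R1 (it carries flag V1): it is in state G1.
By R4 (it is stable, it has marker V): it carries flag N.
By R6 (it carries flag B1): it is in category J1.
By R10 (it has marker Q, it is classified as T): it is admitted.
By R11 (it is in state J): it is flagged urgent.
By R12 (it is in state W, it has attribute H): it is short of breath.
By R13 (it presents with fever): it is classified as Y.
By R15 (it is in category J1, it is flagged urgent): it meets criterion N1.
By R16 (it has marker D1): it is in state X.
By R17 (it is in state X): it meets criterion Z1.
By R22 (it is tagged T1): it carries flag E1.
By R26 (it is monitored, it has marker Z): it carries flag U.
By R29 (it is in state G, it has marker Q, it is classified as B): it has marker L.
By R33 (it is over 65, it is classified as P, it is classified as B): it is tagged M1.
By R34 (it carries flag K, it has a positive troponin): it satisfies condition A1.
By R37 (it is tagged M1, it has chest pain): it is discharged.
By R2 (it meets criterion N1, it is classified as Y): it is classified as E.
By R18 (it is classified as E, it is classified as P): it has attribute W1.
By R28 (it has marker L, it has attribute H, it is admitted): it is in category S.
By R31 (it has attribute W1, it carries flag N, it is in state G1): it is classified as H1.
By R24 (it is in category S, it is tagged K1, it satisfies condition A1): it is tagged F.
By R25 (it is classified as H1, it is discharged): it is in category X1.
By R19 (it is tagged F, it has marker Z): it has a prior cardiac history.
By R27 (it has a prior cardiac history, it carries flag E1): it has marker P1.
By R21 (it has marker P1, it meets criterion Z1): it is hypotensive.
By R14 (it is in category X1, it is in state W, it is hypotensive): it is classified as D.
By R8 (it is classified as D, it has marker Z): it is tachycardic.
By R32 (it is tachycardic): it is in state A.
By R35 (it is in state A, it carries flag U, it is short of breath): it is in state M.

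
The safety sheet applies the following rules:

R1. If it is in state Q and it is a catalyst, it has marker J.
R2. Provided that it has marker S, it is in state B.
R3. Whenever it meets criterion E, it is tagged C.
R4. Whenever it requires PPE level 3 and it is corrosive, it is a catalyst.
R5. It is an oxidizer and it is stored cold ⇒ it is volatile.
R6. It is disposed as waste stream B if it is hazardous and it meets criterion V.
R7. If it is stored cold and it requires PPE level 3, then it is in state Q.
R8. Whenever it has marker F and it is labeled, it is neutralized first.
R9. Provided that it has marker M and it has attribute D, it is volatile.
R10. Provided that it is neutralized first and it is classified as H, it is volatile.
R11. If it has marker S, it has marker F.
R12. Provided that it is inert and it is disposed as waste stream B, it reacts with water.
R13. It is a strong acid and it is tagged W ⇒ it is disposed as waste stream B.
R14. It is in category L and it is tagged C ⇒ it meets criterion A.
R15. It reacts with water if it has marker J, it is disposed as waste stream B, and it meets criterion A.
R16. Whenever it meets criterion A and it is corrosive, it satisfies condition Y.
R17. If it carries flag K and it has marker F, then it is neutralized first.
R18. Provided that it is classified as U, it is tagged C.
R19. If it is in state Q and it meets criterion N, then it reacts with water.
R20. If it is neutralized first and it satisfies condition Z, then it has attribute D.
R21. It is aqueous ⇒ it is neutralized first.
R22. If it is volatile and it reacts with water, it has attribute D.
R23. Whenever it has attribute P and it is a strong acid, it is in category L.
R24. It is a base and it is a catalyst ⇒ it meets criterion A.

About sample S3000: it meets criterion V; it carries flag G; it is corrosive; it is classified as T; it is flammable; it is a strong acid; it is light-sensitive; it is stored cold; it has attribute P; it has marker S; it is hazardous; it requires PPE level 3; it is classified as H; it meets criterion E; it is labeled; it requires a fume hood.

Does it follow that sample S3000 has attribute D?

By R3 (it meets criterion E): it is tagged C.
By R4 (it requires PPE level 3, it is corrosive): it is a catalyst.
By R6 (it is hazardous, it meets criterion V): it is disposed as waste stream B.
By R7 (it is stored cold, it requires PPE level 3): it is in state Q.
By R11 (it has marker S): it has marker F.
By R23 (it has attribute P, it is a strong acid): it is in category L.
By R1 (it is in state Q, it is a catalyst): it has marker J.
By R8 (it has marker F, it is labeled): it is neutralized first.
By R10 (it is neutralized first, it is classified as H): it is volatile.
By R14 (it is in category L, it is tagged C): it meets criterion A.
By R15 (it has marker J, it is disposed as waste stream B, it meets criterion A): it reacts with water.
By R22 (it is volatile, it reacts with water): it has attribute D.

Yes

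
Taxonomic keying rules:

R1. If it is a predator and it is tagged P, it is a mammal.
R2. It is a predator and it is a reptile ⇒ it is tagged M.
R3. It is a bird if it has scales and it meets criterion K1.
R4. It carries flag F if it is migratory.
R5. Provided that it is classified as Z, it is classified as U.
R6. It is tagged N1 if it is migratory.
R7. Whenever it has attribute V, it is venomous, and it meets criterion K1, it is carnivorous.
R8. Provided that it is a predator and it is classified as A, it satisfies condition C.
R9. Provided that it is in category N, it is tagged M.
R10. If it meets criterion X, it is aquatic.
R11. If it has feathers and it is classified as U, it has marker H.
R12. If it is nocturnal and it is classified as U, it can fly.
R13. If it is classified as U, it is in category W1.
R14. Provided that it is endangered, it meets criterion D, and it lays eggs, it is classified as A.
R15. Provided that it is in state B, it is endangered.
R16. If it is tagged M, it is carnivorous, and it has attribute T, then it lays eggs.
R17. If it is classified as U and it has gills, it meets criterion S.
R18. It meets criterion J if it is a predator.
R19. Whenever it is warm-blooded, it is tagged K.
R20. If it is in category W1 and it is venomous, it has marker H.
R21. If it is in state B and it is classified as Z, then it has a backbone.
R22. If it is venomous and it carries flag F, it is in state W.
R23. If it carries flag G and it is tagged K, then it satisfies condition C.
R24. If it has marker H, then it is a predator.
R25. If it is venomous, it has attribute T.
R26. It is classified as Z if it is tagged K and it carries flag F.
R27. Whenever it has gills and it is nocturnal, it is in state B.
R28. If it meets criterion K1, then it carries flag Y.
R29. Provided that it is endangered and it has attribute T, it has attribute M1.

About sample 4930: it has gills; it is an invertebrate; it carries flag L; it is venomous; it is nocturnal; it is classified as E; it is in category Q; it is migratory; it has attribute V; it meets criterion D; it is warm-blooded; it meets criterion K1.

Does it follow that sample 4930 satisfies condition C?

No

Forward chaining from the given facts derives: carries flag F, is tagged N1, is carnivorous, is tagged K, is in state W, has attribute T, is classified as Z, is in state B, carries flag Y, is classified as U, can fly, is in category W1, is endangered, meets criterion S, has marker H, has a backbone, is a predator, has attribute M1, meets criterion J.
Rules concluding "it satisfies condition C": R8 needs "it is classified as A"; R23 needs "it carries flag G" — none of these are established.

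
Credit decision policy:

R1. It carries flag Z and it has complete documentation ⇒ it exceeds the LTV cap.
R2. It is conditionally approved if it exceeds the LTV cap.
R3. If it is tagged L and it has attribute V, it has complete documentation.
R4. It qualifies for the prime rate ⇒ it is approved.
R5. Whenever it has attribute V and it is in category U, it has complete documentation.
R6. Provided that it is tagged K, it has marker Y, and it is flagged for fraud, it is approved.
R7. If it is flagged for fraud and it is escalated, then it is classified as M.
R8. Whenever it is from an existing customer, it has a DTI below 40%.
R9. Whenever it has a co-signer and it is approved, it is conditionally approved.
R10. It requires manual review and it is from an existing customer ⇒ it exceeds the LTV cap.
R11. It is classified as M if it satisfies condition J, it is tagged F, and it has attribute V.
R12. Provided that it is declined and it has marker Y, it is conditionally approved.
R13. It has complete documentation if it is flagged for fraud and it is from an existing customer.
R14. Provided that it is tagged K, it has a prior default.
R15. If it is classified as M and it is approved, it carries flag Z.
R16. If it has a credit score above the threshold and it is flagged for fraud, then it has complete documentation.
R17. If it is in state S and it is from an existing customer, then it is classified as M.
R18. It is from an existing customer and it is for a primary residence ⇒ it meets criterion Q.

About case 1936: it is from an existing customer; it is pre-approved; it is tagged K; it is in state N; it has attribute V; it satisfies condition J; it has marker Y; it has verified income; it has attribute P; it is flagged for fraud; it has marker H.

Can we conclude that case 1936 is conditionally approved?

Forward chaining from the given facts derives: is approved, has a DTI below 40%, has complete documentation, has a prior default.
Rules concluding "it is conditionally approved": R2 needs "it exceeds the LTV cap"; R9 needs "it has a co-signer"; R12 needs "it is declined" — none of these are established.

No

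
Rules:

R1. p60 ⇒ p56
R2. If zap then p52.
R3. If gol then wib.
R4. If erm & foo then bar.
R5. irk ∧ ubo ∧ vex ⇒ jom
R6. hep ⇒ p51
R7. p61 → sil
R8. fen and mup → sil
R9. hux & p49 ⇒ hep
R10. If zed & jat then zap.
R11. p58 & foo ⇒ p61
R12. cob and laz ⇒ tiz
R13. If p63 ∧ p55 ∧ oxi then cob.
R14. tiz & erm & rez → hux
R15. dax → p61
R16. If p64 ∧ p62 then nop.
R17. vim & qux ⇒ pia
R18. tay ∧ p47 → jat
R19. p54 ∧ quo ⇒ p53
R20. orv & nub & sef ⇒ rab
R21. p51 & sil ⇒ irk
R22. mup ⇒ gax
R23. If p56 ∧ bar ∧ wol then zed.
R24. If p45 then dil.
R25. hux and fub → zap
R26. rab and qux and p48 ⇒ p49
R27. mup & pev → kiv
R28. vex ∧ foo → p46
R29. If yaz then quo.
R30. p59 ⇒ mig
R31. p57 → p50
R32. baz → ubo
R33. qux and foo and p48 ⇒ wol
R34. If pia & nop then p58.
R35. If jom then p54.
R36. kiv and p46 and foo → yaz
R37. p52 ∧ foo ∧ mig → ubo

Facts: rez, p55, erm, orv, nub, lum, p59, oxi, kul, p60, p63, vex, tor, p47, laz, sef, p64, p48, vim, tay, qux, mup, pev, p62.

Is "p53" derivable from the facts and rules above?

No

Forward chaining from the given facts derives: p56, cob, nop, pia, jat, rab, gax, p49, kiv, mig, p58, tiz, hux, hep, p51.
The only rule concluding p53 is R19, which needs p54; that is never established.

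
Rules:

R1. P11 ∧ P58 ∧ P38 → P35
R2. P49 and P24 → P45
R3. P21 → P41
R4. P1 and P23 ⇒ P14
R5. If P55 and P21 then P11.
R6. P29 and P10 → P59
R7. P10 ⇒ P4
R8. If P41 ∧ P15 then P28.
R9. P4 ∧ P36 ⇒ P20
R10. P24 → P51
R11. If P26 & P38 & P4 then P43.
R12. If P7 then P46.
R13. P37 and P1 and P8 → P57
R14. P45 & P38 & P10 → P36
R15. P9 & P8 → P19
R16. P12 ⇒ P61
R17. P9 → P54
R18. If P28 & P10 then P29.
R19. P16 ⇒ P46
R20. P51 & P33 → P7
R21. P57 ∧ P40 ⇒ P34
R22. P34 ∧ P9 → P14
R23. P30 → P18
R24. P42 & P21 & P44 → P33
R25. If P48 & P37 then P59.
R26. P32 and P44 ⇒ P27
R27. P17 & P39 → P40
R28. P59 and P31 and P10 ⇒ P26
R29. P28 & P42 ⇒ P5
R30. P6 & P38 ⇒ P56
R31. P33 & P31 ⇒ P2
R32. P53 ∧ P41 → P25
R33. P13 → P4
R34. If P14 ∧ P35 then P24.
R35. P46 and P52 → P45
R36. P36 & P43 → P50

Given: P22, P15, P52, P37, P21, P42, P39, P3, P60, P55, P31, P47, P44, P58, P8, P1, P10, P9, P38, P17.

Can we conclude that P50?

Yes

P41  (by R3: P21)
P11  (by R5: P55, P21)
P4  (by R7: P10)
P28  (by R8: P41, P15)
P57  (by R13: P37, P1, P8)
P29  (by R18: P28, P10)
P33  (by R24: P42, P21, P44)
P40  (by R27: P17, P39)
P35  (by R1: P11, P58, P38)
P59  (by R6: P29, P10)
P34  (by R21: P57, P40)
P14  (by R22: P34, P9)
P26  (by R28: P59, P31, P10)
P24  (by R34: P14, P35)
P51  (by R10: P24)
P43  (by R11: P26, P38, P4)
P7  (by R20: P51, P33)
P46  (by R12: P7)
P45  (by R35: P46, P52)
P36  (by R14: P45, P38, P10)
P50  (by R36: P36, P43)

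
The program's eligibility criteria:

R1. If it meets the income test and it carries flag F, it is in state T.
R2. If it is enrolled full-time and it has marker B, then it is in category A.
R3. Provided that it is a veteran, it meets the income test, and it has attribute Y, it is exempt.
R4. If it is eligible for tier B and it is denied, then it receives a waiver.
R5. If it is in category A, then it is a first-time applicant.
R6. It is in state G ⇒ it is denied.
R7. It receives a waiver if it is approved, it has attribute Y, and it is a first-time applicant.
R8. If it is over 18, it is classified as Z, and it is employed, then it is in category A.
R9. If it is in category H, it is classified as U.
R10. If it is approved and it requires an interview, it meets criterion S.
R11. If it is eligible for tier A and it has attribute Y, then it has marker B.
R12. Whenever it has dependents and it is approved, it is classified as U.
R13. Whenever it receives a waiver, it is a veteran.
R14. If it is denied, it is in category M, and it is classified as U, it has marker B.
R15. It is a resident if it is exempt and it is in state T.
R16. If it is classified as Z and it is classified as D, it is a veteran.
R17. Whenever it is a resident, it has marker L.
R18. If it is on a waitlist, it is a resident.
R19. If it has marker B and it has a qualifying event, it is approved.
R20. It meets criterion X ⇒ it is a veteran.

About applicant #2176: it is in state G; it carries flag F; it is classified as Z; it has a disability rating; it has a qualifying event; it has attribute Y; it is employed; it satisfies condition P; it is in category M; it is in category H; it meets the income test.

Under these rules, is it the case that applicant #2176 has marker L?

No

Forward chaining from the given facts derives: is in state T, is denied, is classified as U, has marker B, is approved.
The only rule concluding "it has marker L" is R17, which needs "it is a resident"; that is never established.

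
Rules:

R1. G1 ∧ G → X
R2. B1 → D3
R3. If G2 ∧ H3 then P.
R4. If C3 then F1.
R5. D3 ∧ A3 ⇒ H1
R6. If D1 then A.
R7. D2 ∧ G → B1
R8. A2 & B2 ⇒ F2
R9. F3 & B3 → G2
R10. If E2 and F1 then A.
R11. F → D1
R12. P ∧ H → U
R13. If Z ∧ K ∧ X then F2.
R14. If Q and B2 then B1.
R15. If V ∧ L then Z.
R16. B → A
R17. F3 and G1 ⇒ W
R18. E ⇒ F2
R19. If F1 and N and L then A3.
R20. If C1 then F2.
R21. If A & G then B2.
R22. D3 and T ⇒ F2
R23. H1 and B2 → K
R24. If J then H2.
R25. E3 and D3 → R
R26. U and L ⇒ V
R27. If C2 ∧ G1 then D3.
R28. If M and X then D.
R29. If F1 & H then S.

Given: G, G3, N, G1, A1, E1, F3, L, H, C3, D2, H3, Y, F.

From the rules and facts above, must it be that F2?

Forward chaining from the given facts derives: X, F1, B1, D1, W, A3, S, D3, H1, A, B2, K.
Rules concluding F2: R8 needs A2; R13 needs Z; R18 needs E; R20 needs C1; R22 needs T — none of these are established.

No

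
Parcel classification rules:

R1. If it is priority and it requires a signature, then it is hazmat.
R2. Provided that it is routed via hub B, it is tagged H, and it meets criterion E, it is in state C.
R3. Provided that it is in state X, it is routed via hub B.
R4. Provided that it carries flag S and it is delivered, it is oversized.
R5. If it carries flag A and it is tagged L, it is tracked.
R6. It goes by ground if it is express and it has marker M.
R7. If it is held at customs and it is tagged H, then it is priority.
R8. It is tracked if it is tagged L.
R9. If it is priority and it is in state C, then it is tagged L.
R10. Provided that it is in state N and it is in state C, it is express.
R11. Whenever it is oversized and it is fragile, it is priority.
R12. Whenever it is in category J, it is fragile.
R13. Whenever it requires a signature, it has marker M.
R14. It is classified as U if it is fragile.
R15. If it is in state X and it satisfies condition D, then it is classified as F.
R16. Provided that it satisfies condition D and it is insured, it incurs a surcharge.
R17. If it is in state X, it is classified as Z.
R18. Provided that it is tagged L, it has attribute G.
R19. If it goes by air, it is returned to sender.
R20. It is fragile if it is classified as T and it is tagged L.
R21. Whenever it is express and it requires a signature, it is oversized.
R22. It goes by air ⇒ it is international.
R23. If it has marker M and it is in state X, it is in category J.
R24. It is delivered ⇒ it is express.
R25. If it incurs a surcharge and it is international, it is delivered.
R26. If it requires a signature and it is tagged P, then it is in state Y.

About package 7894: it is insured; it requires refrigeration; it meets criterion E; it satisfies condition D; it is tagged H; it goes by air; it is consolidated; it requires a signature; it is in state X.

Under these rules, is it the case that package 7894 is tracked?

Yes

By R3 (it is in state X): it is routed via hub B.
By R13 (it requires a signature): it has marker M.
By R16 (it satisfies condition D, it is insured): it incurs a surcharge.
By R22 (it goes by air): it is international.
By R23 (it has marker M, it is in state X): it is in category J.
By R25 (it incurs a surcharge, it is international): it is delivered.
By R2 (it is routed via hub B, it is tagged H, it meets criterion E): it is in state C.
By R12 (it is in category J): it is fragile.
By R24 (it is delivered): it is express.
By R21 (it is express, it requires a signature): it is oversized.
By R11 (it is oversized, it is fragile): it is priority.
By R9 (it is priority, it is in state C): it is tagged L.
By R8 (it is tagged L): it is tracked.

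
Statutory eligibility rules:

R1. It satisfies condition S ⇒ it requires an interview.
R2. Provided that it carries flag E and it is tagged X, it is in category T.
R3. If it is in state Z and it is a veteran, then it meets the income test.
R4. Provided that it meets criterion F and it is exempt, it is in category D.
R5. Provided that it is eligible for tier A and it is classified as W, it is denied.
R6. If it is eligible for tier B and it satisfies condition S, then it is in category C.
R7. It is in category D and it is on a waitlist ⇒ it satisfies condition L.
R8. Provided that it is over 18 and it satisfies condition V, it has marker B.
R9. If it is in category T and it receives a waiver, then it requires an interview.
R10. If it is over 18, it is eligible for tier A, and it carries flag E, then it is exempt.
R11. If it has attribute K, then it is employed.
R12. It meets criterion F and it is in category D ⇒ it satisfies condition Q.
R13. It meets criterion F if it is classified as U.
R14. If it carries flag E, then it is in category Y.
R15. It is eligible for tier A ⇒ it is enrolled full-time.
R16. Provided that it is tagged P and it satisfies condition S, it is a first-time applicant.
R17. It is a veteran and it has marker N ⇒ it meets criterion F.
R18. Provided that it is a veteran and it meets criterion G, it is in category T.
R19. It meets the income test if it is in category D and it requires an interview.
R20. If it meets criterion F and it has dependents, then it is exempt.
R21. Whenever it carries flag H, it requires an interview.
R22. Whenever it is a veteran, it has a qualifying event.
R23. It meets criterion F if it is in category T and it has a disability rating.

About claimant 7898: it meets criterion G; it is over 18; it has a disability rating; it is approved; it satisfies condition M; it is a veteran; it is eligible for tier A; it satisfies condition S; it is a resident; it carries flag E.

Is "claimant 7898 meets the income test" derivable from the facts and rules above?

Yes

By R1 (it satisfies condition S): it requires an interview.
By R10 (it is over 18, it is eligible for tier A, it carries flag E): it is exempt.
By R18 (it is a veteran, it meets criterion G): it is in category T.
By R23 (it is in category T, it has a disability rating): it meets criterion F.
By R4 (it meets criterion F, it is exempt): it is in category D.
By R19 (it is in category D, it requires an interview): it meets the income test.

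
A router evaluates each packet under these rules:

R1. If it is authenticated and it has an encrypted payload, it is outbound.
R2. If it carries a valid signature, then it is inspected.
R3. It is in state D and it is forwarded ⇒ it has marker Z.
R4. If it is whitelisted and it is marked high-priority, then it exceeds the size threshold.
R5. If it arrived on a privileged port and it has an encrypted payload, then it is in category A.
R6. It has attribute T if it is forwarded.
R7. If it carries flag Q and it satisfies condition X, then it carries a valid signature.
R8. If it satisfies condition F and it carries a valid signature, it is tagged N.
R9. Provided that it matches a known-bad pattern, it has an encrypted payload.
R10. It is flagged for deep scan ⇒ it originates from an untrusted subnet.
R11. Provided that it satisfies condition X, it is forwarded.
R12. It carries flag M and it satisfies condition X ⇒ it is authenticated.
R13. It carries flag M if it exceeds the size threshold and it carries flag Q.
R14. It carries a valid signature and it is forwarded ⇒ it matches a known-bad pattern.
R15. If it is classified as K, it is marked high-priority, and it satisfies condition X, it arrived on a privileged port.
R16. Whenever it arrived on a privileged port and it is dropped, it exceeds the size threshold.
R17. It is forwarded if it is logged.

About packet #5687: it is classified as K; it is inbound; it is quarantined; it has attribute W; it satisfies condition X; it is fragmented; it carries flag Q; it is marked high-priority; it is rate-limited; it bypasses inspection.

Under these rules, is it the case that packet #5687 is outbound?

No

Forward chaining from the given facts derives: carries a valid signature, is forwarded, matches a known-bad pattern, arrived on a privileged port, is inspected, has attribute T, has an encrypted payload, is in category A.
The only rule concluding "it is outbound" is R1, which needs "it is authenticated"; that is never established.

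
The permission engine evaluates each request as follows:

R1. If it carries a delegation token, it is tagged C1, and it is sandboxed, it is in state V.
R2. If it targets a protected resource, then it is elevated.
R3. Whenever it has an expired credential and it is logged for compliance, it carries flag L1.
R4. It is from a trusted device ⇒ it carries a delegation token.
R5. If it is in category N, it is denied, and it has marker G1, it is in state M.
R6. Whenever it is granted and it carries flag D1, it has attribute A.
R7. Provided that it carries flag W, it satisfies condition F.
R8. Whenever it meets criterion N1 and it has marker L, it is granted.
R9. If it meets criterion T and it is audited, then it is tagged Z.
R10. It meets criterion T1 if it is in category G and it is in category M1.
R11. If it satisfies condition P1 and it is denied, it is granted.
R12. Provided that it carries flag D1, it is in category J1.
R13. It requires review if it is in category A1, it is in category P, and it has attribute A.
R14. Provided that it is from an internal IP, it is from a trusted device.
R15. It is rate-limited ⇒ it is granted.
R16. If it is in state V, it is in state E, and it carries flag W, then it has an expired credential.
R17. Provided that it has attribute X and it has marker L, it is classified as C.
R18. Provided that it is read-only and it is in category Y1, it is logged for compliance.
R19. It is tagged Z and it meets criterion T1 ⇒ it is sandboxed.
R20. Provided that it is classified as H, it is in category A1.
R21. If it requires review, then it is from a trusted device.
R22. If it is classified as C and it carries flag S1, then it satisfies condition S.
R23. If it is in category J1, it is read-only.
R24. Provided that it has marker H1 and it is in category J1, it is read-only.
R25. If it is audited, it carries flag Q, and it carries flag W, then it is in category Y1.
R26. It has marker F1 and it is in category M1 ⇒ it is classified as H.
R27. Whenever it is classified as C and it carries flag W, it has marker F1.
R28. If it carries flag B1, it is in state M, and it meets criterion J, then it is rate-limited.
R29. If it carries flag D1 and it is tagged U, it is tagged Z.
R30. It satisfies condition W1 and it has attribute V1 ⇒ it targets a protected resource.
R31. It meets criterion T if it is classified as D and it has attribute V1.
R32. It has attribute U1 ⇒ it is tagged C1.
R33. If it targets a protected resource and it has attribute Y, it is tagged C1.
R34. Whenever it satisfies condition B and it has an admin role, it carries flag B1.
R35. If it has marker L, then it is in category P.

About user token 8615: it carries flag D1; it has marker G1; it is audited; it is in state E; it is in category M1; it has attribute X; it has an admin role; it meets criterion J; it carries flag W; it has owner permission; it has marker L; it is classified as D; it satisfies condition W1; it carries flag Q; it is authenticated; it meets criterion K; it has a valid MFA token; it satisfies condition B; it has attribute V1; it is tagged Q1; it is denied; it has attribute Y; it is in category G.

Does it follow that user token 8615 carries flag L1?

No

Forward chaining from the given facts derives: satisfies condition F, meets criterion T1, is in category J1, is classified as C, is read-only, is in category Y1, has marker F1, targets a protected resource, meets criterion T, is tagged C1, carries flag B1, is in category P, is elevated, is tagged Z, is logged for compliance, is sandboxed, is classified as H, is in category A1.
The only rule concluding "it carries flag L1" is R3, which needs "it has an expired credential"; that is never established.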